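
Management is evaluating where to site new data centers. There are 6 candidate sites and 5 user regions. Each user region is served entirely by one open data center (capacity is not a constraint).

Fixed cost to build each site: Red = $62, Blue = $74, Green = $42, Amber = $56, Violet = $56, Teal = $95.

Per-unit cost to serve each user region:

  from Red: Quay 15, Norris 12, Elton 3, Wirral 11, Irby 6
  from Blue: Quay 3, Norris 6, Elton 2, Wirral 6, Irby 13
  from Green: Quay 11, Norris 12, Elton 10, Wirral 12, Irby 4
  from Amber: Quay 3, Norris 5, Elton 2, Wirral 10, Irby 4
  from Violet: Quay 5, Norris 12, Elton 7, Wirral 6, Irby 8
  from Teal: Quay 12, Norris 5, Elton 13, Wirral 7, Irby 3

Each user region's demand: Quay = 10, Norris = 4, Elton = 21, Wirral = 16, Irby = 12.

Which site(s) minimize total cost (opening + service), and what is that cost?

For any fixed open set, each user region goes to its cheapest open site; total = fixed + service.
{Amber, Violet}: Quay→Amber 3·10=30, Norris→Amber 5·4=20, Elton→Amber 2·21=42, Wirral→Violet 6·16=96, Irby→Amber 4·12=48. Service 236; fixed 112; total 348.
{Blue, Green}: service 240 + fixed 116 = 356
{Amber}: service 300 + fixed 56 = 356
{Red, Blue, Green, Amber, Violet, Teal}: Quay→Blue 3·10=30, Norris→Amber 5·4=20, Elton→Blue 2·21=42, Wirral→Blue 6·16=96, Irby→Teal 3·12=36. Service 224; fixed 385; total 609.
No other subset beats 348.

Open Amber and Violet; minimum total cost 348.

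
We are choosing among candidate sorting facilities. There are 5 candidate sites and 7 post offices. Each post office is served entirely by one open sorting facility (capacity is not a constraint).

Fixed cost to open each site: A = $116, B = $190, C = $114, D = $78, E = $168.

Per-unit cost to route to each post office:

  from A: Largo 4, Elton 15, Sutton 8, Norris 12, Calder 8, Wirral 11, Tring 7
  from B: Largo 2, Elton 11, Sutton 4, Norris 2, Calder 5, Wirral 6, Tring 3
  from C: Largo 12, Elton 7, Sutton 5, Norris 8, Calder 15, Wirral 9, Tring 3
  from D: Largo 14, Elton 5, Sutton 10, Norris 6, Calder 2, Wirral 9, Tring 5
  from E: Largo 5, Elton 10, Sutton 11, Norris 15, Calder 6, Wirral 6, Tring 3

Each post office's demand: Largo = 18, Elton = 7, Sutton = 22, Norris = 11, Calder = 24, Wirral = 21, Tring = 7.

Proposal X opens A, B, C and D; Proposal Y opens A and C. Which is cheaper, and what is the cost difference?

Proposal X: {A, B, C, D}: Largo→B 2·18=36, Elton→D 5·7=35, Sutton→B 4·22=88, Norris→B 2·11=22, Calder→D 2·24=48, Wirral→B 6·21=126, Tring→B 3·7=21. Service 376; fixed 498; total 874.
Proposal Y: {A, C}: Largo→A 4·18=72, Elton→C 7·7=49, Sutton→C 5·22=110, Norris→C 8·11=88, Calder→A 8·24=192, Wirral→C 9·21=189, Tring→C 3·7=21. Service 721; fixed 230; total 951.
Difference: |874 − 951| = 77.

Proposal X is cheaper by 77.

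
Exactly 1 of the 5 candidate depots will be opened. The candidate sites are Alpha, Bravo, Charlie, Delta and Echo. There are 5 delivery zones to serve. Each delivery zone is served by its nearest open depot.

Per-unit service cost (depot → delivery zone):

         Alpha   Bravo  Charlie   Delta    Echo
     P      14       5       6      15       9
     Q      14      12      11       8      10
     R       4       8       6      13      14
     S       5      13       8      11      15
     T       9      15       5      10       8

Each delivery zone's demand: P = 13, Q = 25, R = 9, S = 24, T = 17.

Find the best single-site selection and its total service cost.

With exactly 1 open, each delivery zone uses its cheapest among the chosen.
{Charlie}: P→Charlie 6·13=78, Q→Charlie 11·25=275, R→Charlie 6·9=54, S→Charlie 8·24=192, T→Charlie 5·17=85. Service cost 684.
{Alpha}: service cost 841
{Delta}: service cost 946
Among all 5 size-1 choices, {Charlie} is lowest.

Choose Charlie only; total service cost 684.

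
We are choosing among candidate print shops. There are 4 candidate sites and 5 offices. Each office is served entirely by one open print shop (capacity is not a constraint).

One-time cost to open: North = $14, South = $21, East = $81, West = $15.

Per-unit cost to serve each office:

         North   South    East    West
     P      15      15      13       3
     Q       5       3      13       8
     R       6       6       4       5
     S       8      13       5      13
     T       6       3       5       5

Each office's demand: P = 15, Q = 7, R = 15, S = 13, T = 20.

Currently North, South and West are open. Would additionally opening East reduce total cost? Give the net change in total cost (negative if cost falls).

Current service cost with {North, South, West}: 305.
Adding East: each office re-picks its cheapest; new service cost 251, saving 54.
Extra fixed cost: 81. Net change = 81 − 54 = 27.
(Totals: 355 → 382.)

No — net change +27 (cost rises by 27).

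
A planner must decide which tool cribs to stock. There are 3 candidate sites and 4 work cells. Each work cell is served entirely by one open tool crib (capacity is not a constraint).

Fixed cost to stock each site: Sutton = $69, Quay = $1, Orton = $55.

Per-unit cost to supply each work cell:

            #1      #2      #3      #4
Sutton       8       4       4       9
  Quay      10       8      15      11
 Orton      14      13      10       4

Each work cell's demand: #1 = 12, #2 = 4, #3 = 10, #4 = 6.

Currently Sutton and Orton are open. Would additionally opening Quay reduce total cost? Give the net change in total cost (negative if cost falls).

Current service cost with {Sutton, Orton}: 176.
Adding Quay: each work cell re-picks its cheapest; new service cost 176, saving 0.
Extra fixed cost: 1. Net change = 1 − 0 = 1.
(Totals: 300 → 301.)

No — net change +1 (cost rises by 1).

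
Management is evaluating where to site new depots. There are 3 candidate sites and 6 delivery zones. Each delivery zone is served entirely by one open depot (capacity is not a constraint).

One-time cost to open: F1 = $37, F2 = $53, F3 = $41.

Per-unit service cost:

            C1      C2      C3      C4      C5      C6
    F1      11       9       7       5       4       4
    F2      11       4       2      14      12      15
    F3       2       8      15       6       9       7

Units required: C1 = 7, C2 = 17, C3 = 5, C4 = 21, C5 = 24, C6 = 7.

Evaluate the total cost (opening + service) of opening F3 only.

Each delivery zone is assigned to its cheapest site among the open ones.
{F3}: C1→F3 2·7=14, C2→F3 8·17=136, C3→F3 15·5=75, C4→F3 6·21=126, C5→F3 9·24=216, C6→F3 7·7=49. Service 616; fixed 41; total 657.

Total cost: 657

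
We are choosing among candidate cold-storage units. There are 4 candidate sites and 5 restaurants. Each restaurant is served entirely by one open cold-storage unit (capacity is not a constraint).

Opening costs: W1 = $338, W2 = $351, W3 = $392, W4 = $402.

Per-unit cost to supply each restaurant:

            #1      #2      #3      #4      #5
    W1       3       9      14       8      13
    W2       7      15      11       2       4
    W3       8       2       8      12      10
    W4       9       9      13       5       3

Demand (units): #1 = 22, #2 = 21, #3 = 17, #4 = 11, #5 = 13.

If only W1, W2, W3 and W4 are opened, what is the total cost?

Total cost: 1788

Each restaurant is assigned to its cheapest site among the open ones.
{W1, W2, W3, W4}: #1→W1 3·22=66, #2→W3 2·21=42, #3→W3 8·17=136, #4→W2 2·11=22, #5→W4 3·13=39. Service 305; fixed 1483; total 1788.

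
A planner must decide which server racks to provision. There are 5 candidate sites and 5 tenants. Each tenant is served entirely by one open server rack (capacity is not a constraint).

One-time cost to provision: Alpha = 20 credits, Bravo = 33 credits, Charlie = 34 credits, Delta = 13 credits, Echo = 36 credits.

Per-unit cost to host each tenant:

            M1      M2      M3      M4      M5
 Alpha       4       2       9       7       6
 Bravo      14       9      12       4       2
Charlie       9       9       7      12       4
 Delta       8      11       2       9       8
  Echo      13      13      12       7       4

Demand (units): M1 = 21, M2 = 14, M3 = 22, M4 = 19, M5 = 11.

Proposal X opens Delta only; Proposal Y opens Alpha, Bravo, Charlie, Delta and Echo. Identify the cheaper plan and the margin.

Proposal Y is cheaper by 248.

Proposal X: {Delta}: M1→Delta 8·21=168, M2→Delta 11·14=154, M3→Delta 2·22=44, M4→Delta 9·19=171, M5→Delta 8·11=88. Service 625; fixed 13; total 638.
Proposal Y: {Alpha, Bravo, Charlie, Delta, Echo}: M1→Alpha 4·21=84, M2→Alpha 2·14=28, M3→Delta 2·22=44, M4→Bravo 4·19=76, M5→Bravo 2·11=22. Service 254; fixed 136; total 390.
Difference: |638 − 390| = 248.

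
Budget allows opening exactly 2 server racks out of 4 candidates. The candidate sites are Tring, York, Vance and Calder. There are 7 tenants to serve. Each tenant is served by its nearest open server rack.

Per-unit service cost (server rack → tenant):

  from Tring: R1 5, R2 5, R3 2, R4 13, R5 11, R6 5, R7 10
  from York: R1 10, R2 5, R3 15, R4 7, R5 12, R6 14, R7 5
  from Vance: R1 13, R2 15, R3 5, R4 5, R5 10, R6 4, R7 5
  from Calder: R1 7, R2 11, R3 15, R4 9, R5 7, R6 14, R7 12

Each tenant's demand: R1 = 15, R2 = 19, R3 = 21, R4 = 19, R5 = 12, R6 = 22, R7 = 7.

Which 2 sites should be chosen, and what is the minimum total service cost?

With exactly 2 open, each tenant uses its cheapest among the chosen.
{Tring, Vance}: R1→Tring 5·15=75, R2→Tring 5·19=95, R3→Tring 2·21=42, R4→Vance 5·19=95, R5→Vance 10·12=120, R6→Vance 4·22=88, R7→Vance 5·7=35. Service cost 550.
{Tring, York}: service cost 622
{Tring, Calder}: service cost 647
Among all 6 size-2 choices, {Tring, Vance} is lowest.

Choose Tring and Vance; total service cost 550.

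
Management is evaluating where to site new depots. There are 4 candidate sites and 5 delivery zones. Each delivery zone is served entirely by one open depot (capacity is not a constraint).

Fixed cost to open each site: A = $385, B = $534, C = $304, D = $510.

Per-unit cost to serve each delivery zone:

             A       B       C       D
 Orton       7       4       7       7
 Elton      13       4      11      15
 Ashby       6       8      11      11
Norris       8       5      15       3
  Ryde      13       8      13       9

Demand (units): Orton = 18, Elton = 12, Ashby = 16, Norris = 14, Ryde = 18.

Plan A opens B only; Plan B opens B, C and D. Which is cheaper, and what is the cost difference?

Plan A is cheaper by 786.

Plan A: {B}: Orton→B 4·18=72, Elton→B 4·12=48, Ashby→B 8·16=128, Norris→B 5·14=70, Ryde→B 8·18=144. Service 462; fixed 534; total 996.
Plan B: {B, C, D}: Orton→B 4·18=72, Elton→B 4·12=48, Ashby→B 8·16=128, Norris→D 3·14=42, Ryde→B 8·18=144. Service 434; fixed 1348; total 1782.
Difference: |996 − 1782| = 786.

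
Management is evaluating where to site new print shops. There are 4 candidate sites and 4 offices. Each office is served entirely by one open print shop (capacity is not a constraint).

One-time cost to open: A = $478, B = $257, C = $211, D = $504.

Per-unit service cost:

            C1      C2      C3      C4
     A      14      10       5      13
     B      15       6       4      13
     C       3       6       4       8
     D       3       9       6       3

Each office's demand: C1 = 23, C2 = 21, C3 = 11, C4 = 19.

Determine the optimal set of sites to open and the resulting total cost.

Open C only; minimum total cost 602.

For any fixed open set, each office goes to its cheapest open site; total = fixed + service.
{C}: C1→C 3·23=69, C2→C 6·21=126, C3→C 4·11=44, C4→C 8·19=152. Service 391; fixed 211; total 602.
{B, C}: service 391 + fixed 468 = 859
{D}: C1→D 3·23=69, C2→D 9·21=189, C3→D 6·11=66, C4→D 3·19=57. Service 381; fixed 504; total 885.
{A, B, C, D}: service 296 + fixed 1450 = 1746
(All 15 nonempty subsets were checked; C only is lowest.)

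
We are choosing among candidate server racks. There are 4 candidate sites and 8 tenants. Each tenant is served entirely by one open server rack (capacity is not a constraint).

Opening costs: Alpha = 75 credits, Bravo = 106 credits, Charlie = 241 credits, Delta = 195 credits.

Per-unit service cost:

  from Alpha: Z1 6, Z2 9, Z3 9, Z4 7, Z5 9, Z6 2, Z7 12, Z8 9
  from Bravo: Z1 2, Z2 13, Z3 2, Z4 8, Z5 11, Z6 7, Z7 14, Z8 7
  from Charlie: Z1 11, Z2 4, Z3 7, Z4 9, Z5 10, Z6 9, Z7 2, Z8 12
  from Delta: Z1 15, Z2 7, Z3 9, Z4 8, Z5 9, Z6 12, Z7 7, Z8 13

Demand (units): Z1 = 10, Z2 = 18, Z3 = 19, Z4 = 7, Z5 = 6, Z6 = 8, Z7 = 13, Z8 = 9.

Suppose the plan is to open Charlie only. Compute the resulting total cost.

Each tenant is assigned to its cheapest site among the open ones.
{Charlie}: Z1→Charlie 11·10=110, Z2→Charlie 4·18=72, Z3→Charlie 7·19=133, Z4→Charlie 9·7=63, Z5→Charlie 10·6=60, Z6→Charlie 9·8=72, Z7→Charlie 2·13=26, Z8→Charlie 12·9=108. Service 644; fixed 241; total 885.

Total cost: 885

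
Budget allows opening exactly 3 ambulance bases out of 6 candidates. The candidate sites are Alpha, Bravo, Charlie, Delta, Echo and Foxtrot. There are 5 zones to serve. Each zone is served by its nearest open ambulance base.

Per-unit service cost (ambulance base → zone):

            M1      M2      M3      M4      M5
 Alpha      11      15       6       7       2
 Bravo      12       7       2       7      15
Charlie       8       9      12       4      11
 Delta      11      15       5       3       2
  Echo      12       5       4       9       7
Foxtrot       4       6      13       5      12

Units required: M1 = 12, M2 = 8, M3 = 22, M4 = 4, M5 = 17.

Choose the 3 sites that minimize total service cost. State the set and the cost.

Choose Bravo, Delta and Foxtrot; total service cost 186.

With exactly 3 open, each zone uses its cheapest among the chosen.
{Bravo, Delta, Foxtrot}: M1→Foxtrot 4·12=48, M2→Foxtrot 6·8=48, M3→Bravo 2·22=44, M4→Delta 3·4=12, M5→Delta 2·17=34. Service cost 186.
{Alpha, Bravo, Foxtrot}: service cost 194
{Delta, Echo, Foxtrot}: service cost 222
Among all 20 size-3 choices, {Bravo, Delta, Foxtrot} is lowest.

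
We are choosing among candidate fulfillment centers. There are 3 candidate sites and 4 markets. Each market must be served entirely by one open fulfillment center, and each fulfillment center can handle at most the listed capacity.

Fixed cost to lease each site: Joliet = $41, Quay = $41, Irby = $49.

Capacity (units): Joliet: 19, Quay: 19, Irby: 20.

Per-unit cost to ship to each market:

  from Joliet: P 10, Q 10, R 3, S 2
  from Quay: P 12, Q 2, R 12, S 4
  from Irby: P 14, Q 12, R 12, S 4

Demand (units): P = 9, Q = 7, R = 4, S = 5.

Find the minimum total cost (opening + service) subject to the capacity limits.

Open {Joliet, Quay}: P→Joliet 10·9=90, Q→Quay 2·7=14, R→Joliet 3·4=12, S→Joliet 2·5=10.
Loads: Joliet carries 18/19, Quay carries 7/19. Service 126; fixed 82; total 208.
Next best feasible plan costs 218.

Minimum total cost: 208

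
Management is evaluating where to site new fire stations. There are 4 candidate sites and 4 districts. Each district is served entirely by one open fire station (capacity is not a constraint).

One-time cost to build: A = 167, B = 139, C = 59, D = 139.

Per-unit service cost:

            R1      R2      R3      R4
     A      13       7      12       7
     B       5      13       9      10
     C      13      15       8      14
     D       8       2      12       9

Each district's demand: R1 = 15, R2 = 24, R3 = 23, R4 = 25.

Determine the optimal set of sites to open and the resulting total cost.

For any fixed open set, each district goes to its cheapest open site; total = fixed + service.
{C, D}: R1→D 8·15=120, R2→D 2·24=48, R3→C 8·23=184, R4→D 9·25=225. Service 577; fixed 198; total 775.
{D}: service 669 + fixed 139 = 808
{B, D}: service 555 + fixed 278 = 833
{A, B, C, D}: R1→B 5·15=75, R2→D 2·24=48, R3→C 8·23=184, R4→A 7·25=175. Service 482; fixed 504; total 986.
No other subset beats 775.

Open C and D; minimum total cost 775.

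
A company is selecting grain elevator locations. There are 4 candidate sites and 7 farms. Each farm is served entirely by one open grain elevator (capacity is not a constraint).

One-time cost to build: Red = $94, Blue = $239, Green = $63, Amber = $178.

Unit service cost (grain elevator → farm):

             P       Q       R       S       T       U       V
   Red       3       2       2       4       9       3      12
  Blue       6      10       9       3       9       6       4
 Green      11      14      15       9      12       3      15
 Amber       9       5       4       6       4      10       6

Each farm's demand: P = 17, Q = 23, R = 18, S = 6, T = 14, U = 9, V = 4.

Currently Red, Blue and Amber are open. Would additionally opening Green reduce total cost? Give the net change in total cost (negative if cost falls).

No — net change +63 (cost rises by 63).

Current service cost with {Red, Blue, Amber}: 250.
Adding Green: each farm re-picks its cheapest; new service cost 250, saving 0.
Extra fixed cost: 63. Net change = 63 − 0 = 63.
(Totals: 761 → 824.)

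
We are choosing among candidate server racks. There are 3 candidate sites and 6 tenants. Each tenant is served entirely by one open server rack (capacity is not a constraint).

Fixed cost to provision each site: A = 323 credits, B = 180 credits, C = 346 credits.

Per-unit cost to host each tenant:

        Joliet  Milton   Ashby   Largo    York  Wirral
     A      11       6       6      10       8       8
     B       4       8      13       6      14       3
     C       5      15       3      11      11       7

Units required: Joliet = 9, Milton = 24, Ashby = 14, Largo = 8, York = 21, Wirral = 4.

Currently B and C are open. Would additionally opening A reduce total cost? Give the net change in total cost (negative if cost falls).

No — net change +212 (cost rises by 212).

Current service cost with {B, C}: 561.
Adding A: each tenant re-picks its cheapest; new service cost 450, saving 111.
Extra fixed cost: 323. Net change = 323 − 111 = 212.
(Totals: 1087 → 1299.)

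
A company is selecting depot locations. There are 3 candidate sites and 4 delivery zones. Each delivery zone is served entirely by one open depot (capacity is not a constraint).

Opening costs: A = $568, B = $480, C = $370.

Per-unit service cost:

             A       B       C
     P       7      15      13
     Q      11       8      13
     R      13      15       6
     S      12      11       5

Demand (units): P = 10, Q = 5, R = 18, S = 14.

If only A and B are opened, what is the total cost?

Each delivery zone is assigned to its cheapest site among the open ones.
{A, B}: P→A 7·10=70, Q→B 8·5=40, R→A 13·18=234, S→B 11·14=154. Service 498; fixed 1048; total 1546.

Total cost: 1546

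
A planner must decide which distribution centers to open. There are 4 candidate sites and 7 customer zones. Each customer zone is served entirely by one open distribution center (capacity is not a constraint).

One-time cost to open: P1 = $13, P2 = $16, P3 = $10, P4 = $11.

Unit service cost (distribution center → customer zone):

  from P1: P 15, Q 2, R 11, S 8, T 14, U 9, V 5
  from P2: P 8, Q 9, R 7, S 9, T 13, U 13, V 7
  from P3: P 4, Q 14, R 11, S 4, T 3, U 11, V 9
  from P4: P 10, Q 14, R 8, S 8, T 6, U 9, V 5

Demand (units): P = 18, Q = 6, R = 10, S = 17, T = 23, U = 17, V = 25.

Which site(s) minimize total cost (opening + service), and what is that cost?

Open P1, P2 and P3; minimum total cost 608.

For any fixed open set, each customer zone goes to its cheapest open site; total = fixed + service.
{P1, P2, P3}: P→P3 4·18=72, Q→P1 2·6=12, R→P2 7·10=70, S→P3 4·17=68, T→P3 3·23=69, U→P1 9·17=153, V→P1 5·25=125. Service 569; fixed 39; total 608.
{P1, P3, P4}: service 579 + fixed 34 = 613
{P1, P2, P3, P4}: P→P3 4·18=72, Q→P1 2·6=12, R→P2 7·10=70, S→P3 4·17=68, T→P3 3·23=69, U→P1 9·17=153, V→P1 5·25=125. Service 569; fixed 50; total 619.
{P3}: P→P3 4·18=72, Q→P3 14·6=84, R→P3 11·10=110, S→P3 4·17=68, T→P3 3·23=69, U→P3 11·17=187, V→P3 9·25=225. Service 815; fixed 10; total 825.
No other subset beats 608.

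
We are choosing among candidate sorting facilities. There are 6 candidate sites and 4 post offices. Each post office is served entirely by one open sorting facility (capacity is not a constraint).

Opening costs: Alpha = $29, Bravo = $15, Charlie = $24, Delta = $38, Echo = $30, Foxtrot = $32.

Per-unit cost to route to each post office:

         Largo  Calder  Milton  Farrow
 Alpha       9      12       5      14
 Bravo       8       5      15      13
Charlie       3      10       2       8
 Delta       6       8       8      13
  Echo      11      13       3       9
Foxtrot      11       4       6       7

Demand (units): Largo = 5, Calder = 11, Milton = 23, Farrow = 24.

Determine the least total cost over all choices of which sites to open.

Minimum total cost: 329

For any fixed open set, each post office goes to its cheapest open site; total = fixed + service.
{Charlie, Foxtrot}: Largo→Charlie 3·5=15, Calder→Foxtrot 4·11=44, Milton→Charlie 2·23=46, Farrow→Foxtrot 7·24=168. Service 273; fixed 56; total 329.
{Bravo, Charlie, Foxtrot}: Largo→Charlie 3·5=15, Calder→Foxtrot 4·11=44, Milton→Charlie 2·23=46, Farrow→Foxtrot 7·24=168. Service 273; fixed 71; total 344.
{Bravo, Charlie}: service 308 + fixed 39 = 347
{Alpha, Bravo, Charlie, Delta, Echo, Foxtrot}: service 273 + fixed 168 = 441
No other subset beats 329.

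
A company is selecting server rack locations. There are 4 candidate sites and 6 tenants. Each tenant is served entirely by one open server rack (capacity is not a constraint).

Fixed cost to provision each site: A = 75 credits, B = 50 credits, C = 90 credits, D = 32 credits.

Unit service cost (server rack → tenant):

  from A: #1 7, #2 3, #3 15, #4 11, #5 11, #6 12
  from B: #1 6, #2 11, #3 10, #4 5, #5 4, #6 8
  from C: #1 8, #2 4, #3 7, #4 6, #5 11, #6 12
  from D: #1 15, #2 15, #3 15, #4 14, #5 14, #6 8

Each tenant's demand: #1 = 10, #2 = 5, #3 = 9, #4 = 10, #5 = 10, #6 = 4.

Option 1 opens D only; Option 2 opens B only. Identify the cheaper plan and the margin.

Option 2 is cheaper by 327.

Option 1: {D}: #1→D 15·10=150, #2→D 15·5=75, #3→D 15·9=135, #4→D 14·10=140, #5→D 14·10=140, #6→D 8·4=32. Service 672; fixed 32; total 704.
Option 2: {B}: #1→B 6·10=60, #2→B 11·5=55, #3→B 10·9=90, #4→B 5·10=50, #5→B 4·10=40, #6→B 8·4=32. Service 327; fixed 50; total 377.
Difference: |704 − 377| = 327.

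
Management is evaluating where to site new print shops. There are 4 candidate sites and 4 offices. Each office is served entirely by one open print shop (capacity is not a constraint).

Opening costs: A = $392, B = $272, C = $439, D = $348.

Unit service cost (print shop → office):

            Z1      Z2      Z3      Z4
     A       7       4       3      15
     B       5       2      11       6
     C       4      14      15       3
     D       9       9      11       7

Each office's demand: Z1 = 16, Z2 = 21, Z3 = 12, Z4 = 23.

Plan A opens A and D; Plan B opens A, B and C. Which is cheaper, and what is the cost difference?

Plan A: {A, D}: Z1→A 7·16=112, Z2→A 4·21=84, Z3→A 3·12=36, Z4→D 7·23=161. Service 393; fixed 740; total 1133.
Plan B: {A, B, C}: Z1→C 4·16=64, Z2→B 2·21=42, Z3→A 3·12=36, Z4→C 3·23=69. Service 211; fixed 1103; total 1314.
Difference: |1133 − 1314| = 181.

Plan A is cheaper by 181.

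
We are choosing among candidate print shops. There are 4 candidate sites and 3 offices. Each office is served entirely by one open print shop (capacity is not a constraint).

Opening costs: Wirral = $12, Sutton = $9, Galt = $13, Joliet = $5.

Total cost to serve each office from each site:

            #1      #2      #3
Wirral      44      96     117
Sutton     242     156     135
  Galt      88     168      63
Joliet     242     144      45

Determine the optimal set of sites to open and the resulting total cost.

For any fixed open set, each office goes to its cheapest open site; total = fixed + service.
{Wirral, Joliet}: #1→Wirral 44, #2→Wirral 96, #3→Joliet 45. Service 185; fixed 17; total 202.
{Wirral, Sutton, Joliet}: #1→Wirral 44, #2→Wirral 96, #3→Joliet 45. Service 185; fixed 26; total 211.
{Wirral, Galt, Joliet}: service 185 + fixed 30 = 215
{Wirral, Sutton, Galt, Joliet}: #1→Wirral 44, #2→Wirral 96, #3→Joliet 45. Service 185; fixed 39; total 224.
(All 15 nonempty subsets were checked; Wirral and Joliet is lowest.)

Open Wirral and Joliet; minimum total cost 202.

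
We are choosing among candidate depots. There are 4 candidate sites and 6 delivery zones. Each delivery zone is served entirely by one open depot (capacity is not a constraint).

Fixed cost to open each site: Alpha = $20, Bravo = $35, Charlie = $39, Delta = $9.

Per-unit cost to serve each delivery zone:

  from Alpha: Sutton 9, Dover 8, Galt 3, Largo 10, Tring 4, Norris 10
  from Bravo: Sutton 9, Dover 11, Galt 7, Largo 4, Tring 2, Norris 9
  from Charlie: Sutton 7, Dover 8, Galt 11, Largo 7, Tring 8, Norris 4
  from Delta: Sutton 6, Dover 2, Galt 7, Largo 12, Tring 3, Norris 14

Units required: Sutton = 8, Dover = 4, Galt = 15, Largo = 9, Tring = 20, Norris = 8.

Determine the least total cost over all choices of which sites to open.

Minimum total cost: 312

For any fixed open set, each delivery zone goes to its cheapest open site; total = fixed + service.
{Alpha, Bravo, Charlie, Delta}: Sutton→Delta 6·8=48, Dover→Delta 2·4=8, Galt→Alpha 3·15=45, Largo→Bravo 4·9=36, Tring→Bravo 2·20=40, Norris→Charlie 4·8=32. Service 209; fixed 103; total 312.
{Alpha, Bravo, Delta}: service 249 + fixed 64 = 313
{Alpha, Charlie, Delta}: Sutton→Delta 6·8=48, Dover→Delta 2·4=8, Galt→Alpha 3·15=45, Largo→Charlie 7·9=63, Tring→Delta 3·20=60, Norris→Charlie 4·8=32. Service 256; fixed 68; total 324.
{Delta}: service 441 + fixed 9 = 450
(All 15 nonempty subsets were checked; Alpha, Bravo, Charlie and Delta is lowest.)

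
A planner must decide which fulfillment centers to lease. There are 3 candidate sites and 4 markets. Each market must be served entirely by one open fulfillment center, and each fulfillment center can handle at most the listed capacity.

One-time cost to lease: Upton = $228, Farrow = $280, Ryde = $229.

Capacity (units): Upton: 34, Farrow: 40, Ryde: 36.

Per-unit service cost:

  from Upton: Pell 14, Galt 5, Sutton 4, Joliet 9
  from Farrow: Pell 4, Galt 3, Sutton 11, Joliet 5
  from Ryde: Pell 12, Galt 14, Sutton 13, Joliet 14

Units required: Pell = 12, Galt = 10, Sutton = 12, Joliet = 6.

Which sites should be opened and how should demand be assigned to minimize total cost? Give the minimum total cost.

Minimum total cost: 520

Open {Farrow}: Pell→Farrow 4·12=48, Galt→Farrow 3·10=30, Sutton→Farrow 11·12=132, Joliet→Farrow 5·6=30.
Loads: Farrow carries 40/40. Service 240; fixed 280; total 520.
Next best feasible plan costs 664.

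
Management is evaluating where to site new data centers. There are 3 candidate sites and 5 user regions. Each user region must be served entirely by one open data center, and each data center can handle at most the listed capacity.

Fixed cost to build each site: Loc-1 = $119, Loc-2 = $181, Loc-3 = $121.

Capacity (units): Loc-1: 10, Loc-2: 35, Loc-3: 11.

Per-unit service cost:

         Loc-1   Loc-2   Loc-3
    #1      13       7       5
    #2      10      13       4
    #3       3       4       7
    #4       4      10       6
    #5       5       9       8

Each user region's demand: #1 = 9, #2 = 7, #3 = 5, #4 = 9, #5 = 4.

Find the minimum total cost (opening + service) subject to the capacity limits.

Open {Loc-2}: #1→Loc-2 7·9=63, #2→Loc-2 13·7=91, #3→Loc-2 4·5=20, #4→Loc-2 10·9=90, #5→Loc-2 9·4=36.
Loads: Loc-2 carries 34/35. Service 300; fixed 181; total 481.
Next best feasible plan costs 535.

Minimum total cost: 481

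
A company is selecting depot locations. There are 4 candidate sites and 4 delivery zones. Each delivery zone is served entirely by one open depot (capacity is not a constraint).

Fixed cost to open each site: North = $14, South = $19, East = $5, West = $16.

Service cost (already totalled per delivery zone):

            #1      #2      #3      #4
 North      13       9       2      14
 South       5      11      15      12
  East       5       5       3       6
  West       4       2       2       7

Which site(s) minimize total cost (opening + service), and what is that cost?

Open East only; minimum total cost 24.

For any fixed open set, each delivery zone goes to its cheapest open site; total = fixed + service.
{East}: #1→East 5, #2→East 5, #3→East 3, #4→East 6. Service 19; fixed 5; total 24.
{West}: service 15 + fixed 16 = 31
{East, West}: #1→West 4, #2→West 2, #3→West 2, #4→East 6. Service 14; fixed 21; total 35.
{North, South, East, West}: #1→West 4, #2→West 2, #3→North 2, #4→East 6. Service 14; fixed 54; total 68.
No other subset beats 24.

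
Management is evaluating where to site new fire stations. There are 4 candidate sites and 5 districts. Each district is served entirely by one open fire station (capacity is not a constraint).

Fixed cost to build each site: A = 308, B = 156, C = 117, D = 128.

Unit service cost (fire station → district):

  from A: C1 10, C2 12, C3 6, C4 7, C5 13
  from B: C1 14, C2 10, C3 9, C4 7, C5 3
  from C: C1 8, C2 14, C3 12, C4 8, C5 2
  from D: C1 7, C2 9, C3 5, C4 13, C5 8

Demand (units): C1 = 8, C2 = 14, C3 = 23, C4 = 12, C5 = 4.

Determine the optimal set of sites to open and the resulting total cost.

Open D only; minimum total cost 613.

For any fixed open set, each district goes to its cheapest open site; total = fixed + service.
{D}: C1→D 7·8=56, C2→D 9·14=126, C3→D 5·23=115, C4→D 13·12=156, C5→D 8·4=32. Service 485; fixed 128; total 613.
{C, D}: C1→D 7·8=56, C2→D 9·14=126, C3→D 5·23=115, C4→C 8·12=96, C5→C 2·4=8. Service 401; fixed 245; total 646.
{B, D}: C1→D 7·8=56, C2→D 9·14=126, C3→D 5·23=115, C4→B 7·12=84, C5→B 3·4=12. Service 393; fixed 284; total 677.
{A, B, C, D}: C1→D 7·8=56, C2→D 9·14=126, C3→D 5·23=115, C4→A 7·12=84, C5→C 2·4=8. Service 389; fixed 709; total 1098.
(All 15 nonempty subsets were checked; D only is lowest.)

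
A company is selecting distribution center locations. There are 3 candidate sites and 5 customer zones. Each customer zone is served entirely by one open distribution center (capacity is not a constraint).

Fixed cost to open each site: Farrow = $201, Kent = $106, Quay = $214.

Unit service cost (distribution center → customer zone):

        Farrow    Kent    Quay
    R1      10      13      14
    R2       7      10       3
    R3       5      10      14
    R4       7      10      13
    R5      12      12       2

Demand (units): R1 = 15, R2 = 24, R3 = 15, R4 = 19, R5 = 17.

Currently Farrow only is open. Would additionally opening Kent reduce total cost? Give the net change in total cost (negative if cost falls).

Current service cost with {Farrow}: 730.
Adding Kent: each customer zone re-picks its cheapest; new service cost 730, saving 0.
Extra fixed cost: 106. Net change = 106 − 0 = 106.
(Totals: 931 → 1037.)

No — net change +106 (cost rises by 106).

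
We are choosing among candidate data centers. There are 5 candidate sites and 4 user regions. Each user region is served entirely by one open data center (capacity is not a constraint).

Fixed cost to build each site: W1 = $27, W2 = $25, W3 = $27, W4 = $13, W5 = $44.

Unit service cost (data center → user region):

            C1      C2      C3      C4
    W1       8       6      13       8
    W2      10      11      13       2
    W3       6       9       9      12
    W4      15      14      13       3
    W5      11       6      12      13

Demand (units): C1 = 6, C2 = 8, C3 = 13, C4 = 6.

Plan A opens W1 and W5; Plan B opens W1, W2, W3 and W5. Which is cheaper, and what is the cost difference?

Plan A: {W1, W5}: C1→W1 8·6=48, C2→W1 6·8=48, C3→W5 12·13=156, C4→W1 8·6=48. Service 300; fixed 71; total 371.
Plan B: {W1, W2, W3, W5}: C1→W3 6·6=36, C2→W1 6·8=48, C3→W3 9·13=117, C4→W2 2·6=12. Service 213; fixed 123; total 336.
Difference: |371 − 336| = 35.

Plan B is cheaper by 35.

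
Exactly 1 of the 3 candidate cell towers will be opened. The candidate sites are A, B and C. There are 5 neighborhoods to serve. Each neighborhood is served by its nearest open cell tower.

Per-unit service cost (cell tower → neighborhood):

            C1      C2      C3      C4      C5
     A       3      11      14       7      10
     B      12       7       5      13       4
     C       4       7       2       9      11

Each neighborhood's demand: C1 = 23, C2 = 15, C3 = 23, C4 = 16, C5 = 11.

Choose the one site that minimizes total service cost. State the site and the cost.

With exactly 1 open, each neighborhood uses its cheapest among the chosen.
{C}: C1→C 4·23=92, C2→C 7·15=105, C3→C 2·23=46, C4→C 9·16=144, C5→C 11·11=121. Service cost 508.
{B}: service cost 748
{A}: service cost 778
Among all 3 size-1 choices, {C} is lowest.

Choose C only; total service cost 508.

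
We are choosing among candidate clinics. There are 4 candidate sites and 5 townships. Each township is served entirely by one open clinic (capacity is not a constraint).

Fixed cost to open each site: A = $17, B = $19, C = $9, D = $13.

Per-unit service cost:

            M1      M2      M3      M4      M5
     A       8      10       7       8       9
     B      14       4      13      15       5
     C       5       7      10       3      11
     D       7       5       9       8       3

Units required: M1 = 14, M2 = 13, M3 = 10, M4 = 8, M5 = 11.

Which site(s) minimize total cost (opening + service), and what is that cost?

For any fixed open set, each township goes to its cheapest open site; total = fixed + service.
{A, C, D}: M1→C 5·14=70, M2→D 5·13=65, M3→A 7·10=70, M4→C 3·8=24, M5→D 3·11=33. Service 262; fixed 39; total 301.
{C, D}: service 282 + fixed 22 = 304
{A, B, C, D}: service 249 + fixed 58 = 307
{C}: service 406 + fixed 9 = 415
No other subset beats 301.

Open A, C and D; minimum total cost 301.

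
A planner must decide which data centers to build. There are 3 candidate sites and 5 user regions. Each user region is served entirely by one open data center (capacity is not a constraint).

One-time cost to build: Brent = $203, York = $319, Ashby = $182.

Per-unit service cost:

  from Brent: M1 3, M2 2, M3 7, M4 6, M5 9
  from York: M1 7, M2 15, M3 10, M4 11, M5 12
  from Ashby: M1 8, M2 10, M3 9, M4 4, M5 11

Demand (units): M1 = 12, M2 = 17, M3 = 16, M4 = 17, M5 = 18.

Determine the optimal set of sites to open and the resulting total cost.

For any fixed open set, each user region goes to its cheapest open site; total = fixed + service.
{Brent}: M1→Brent 3·12=36, M2→Brent 2·17=34, M3→Brent 7·16=112, M4→Brent 6·17=102, M5→Brent 9·18=162. Service 446; fixed 203; total 649.
{Brent, Ashby}: M1→Brent 3·12=36, M2→Brent 2·17=34, M3→Brent 7·16=112, M4→Ashby 4·17=68, M5→Brent 9·18=162. Service 412; fixed 385; total 797.
{Ashby}: service 676 + fixed 182 = 858
{Brent, York, Ashby}: M1→Brent 3·12=36, M2→Brent 2·17=34, M3→Brent 7·16=112, M4→Ashby 4·17=68, M5→Brent 9·18=162. Service 412; fixed 704; total 1116.
No other subset beats 649.

Open Brent only; minimum total cost 649.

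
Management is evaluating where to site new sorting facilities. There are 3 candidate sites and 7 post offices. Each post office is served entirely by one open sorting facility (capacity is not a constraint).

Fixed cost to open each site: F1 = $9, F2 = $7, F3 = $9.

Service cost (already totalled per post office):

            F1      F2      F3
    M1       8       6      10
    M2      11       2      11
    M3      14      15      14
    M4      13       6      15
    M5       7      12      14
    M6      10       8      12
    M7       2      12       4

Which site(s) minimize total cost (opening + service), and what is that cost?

For any fixed open set, each post office goes to its cheapest open site; total = fixed + service.
{F1, F2}: M1→F2 6, M2→F2 2, M3→F1 14, M4→F2 6, M5→F1 7, M6→F2 8, M7→F1 2. Service 45; fixed 16; total 61.
{F2}: M1→F2 6, M2→F2 2, M3→F2 15, M4→F2 6, M5→F2 12, M6→F2 8, M7→F2 12. Service 61; fixed 7; total 68.
{F2, F3}: M1→F2 6, M2→F2 2, M3→F3 14, M4→F2 6, M5→F2 12, M6→F2 8, M7→F3 4. Service 52; fixed 16; total 68.
{F1, F2, F3}: M1→F2 6, M2→F2 2, M3→F1 14, M4→F2 6, M5→F1 7, M6→F2 8, M7→F1 2. Service 45; fixed 25; total 70.
(All 7 nonempty subsets were checked; F1 and F2 is lowest.)

Open F1 and F2; minimum total cost 61.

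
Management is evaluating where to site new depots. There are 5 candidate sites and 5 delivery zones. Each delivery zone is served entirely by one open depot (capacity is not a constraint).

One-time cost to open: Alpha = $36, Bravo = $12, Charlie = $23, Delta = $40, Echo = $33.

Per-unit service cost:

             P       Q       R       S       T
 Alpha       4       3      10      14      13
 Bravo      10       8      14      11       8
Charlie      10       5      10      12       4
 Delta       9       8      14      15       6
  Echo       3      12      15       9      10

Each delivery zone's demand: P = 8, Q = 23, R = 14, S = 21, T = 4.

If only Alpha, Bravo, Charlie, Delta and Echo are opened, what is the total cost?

Each delivery zone is assigned to its cheapest site among the open ones.
{Alpha, Bravo, Charlie, Delta, Echo}: P→Echo 3·8=24, Q→Alpha 3·23=69, R→Alpha 10·14=140, S→Echo 9·21=189, T→Charlie 4·4=16. Service 438; fixed 144; total 582.

Total cost: 582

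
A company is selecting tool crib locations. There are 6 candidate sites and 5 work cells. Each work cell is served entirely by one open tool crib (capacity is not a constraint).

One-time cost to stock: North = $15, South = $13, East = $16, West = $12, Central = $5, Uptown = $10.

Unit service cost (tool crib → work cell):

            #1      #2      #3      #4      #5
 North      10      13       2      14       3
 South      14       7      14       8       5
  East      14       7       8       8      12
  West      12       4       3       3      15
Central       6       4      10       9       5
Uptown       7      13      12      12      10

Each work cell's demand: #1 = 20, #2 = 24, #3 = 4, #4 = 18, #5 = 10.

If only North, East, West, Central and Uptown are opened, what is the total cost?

Total cost: 366

Each work cell is assigned to its cheapest site among the open ones.
{North, East, West, Central, Uptown}: #1→Central 6·20=120, #2→West 4·24=96, #3→North 2·4=8, #4→West 3·18=54, #5→North 3·10=30. Service 308; fixed 58; total 366.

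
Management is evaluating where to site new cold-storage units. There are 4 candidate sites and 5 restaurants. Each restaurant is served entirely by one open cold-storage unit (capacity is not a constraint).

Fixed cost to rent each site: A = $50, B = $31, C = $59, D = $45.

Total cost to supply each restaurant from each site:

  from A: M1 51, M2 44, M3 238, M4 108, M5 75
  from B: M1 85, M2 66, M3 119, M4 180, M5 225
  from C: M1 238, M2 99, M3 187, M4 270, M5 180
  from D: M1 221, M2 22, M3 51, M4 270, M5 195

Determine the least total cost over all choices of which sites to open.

For any fixed open set, each restaurant goes to its cheapest open site; total = fixed + service.
{A, D}: M1→A 51, M2→D 22, M3→D 51, M4→A 108, M5→A 75. Service 307; fixed 95; total 402.
{A, B, D}: M1→A 51, M2→D 22, M3→D 51, M4→A 108, M5→A 75. Service 307; fixed 126; total 433.
{A, C, D}: service 307 + fixed 154 = 461
{A, B, C, D}: M1→A 51, M2→D 22, M3→D 51, M4→A 108, M5→A 75. Service 307; fixed 185; total 492.
No other subset beats 402.

Minimum total cost: 402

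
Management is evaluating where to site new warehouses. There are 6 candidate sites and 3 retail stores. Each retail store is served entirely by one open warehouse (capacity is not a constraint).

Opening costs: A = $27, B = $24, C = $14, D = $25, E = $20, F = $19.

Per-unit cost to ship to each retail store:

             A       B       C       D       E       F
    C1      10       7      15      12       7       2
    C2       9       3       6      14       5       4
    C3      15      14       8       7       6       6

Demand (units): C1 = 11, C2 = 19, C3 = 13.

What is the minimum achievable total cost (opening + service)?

For any fixed open set, each retail store goes to its cheapest open site; total = fixed + service.
{F}: C1→F 2·11=22, C2→F 4·19=76, C3→F 6·13=78. Service 176; fixed 19; total 195.
{B, F}: service 157 + fixed 43 = 200
{C, F}: C1→F 2·11=22, C2→F 4·19=76, C3→F 6·13=78. Service 176; fixed 33; total 209.
{A, B, C, D, E, F}: C1→F 2·11=22, C2→B 3·19=57, C3→E 6·13=78. Service 157; fixed 129; total 286.
No other subset beats 195.

Minimum total cost: 195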